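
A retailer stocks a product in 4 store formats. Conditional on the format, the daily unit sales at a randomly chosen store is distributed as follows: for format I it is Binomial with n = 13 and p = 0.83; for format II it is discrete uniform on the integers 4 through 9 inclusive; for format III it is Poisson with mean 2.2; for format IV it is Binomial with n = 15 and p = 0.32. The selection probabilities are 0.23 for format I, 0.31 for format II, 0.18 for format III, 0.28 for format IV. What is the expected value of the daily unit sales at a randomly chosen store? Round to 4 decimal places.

6.2367

Component means — I: 10.79; II: 6.5; III: 2.2; IV: 4.8.
E[X] = 0.23·10.79 + 0.31·6.5 + 0.18·2.2 + 0.28·4.8 = 6.2367.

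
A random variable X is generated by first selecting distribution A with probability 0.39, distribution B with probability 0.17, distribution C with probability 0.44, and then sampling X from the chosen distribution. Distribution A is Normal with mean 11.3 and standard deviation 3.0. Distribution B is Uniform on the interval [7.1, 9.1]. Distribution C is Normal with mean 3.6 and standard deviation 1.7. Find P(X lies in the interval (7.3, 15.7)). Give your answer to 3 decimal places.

Conditional on each component, P(7.3 < X < 15.7): A: 0.837555; B: 0.9; C: 0.01476.
By total probability, P(7.3 < X < 15.7) = 0.39·0.837555 + 0.17·0.9 + 0.44·0.01476 = 0.486141.

0.486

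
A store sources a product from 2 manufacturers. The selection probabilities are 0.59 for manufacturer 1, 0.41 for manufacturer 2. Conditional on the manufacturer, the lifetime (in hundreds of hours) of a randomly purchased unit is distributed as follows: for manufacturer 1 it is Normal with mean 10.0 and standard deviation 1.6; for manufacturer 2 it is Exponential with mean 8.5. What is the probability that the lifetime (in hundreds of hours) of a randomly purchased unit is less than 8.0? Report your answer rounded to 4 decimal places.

Conditional on each manufacturer, P(X < 8.0): 1: 0.10565; 2: 0.609831.
By total probability, P(X < 8.0) = 0.59·0.10565 + 0.41·0.609831 = 0.312364.

0.3124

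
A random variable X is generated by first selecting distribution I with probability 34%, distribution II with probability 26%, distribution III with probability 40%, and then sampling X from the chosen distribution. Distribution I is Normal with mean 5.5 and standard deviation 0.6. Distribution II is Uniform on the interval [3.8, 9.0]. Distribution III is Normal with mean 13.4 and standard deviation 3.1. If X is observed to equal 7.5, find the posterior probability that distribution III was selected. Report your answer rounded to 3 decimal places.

Likelihoods f(7.5 | ·): I: 0.00257046; II: 0.192308; III: 0.0210369.
Posterior ∝ prior × likelihood. Numerator for III: 0.4·0.0210369 = 0.00841478.
Normalizing constant: 0.34·0.00257046 + 0.26·0.192308 + 0.4·0.0210369 = 0.0592887.
P(III | observation) = 0.00841478 / 0.0592887 = 0.141929.

0.142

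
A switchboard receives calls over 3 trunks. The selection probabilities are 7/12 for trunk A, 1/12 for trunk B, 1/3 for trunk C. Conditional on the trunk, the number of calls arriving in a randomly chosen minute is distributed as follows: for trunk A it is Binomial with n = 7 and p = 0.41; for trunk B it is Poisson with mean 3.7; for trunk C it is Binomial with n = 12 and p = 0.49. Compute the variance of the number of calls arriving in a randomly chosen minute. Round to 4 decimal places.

4.2229

Per component, A: μ=2.87, E[X²]=9.9302; B: μ=3.7, E[X²]=17.39; C: μ=5.88, E[X²]=37.5732.
E[X] = 0.583333·2.87 + 0.0833333·3.7 + 0.333333·5.88 = 3.9425.
E[X²] = 0.583333·9.9302 + 0.0833333·17.39 + 0.333333·37.5732 = 19.7662.
Var(X) = E[X²] − (E[X])² = 19.7662 − 15.5433 = 4.22288.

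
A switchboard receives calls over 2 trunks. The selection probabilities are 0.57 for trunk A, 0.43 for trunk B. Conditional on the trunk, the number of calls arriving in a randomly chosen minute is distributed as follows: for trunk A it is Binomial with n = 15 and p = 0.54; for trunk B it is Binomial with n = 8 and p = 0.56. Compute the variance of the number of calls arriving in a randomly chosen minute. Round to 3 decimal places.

Per component, A: μ=8.1, E[X²]=69.336; B: μ=4.48, E[X²]=22.0416.
E[X] = 0.57·8.1 + 0.43·4.48 = 6.5434.
E[X²] = 0.57·69.336 + 0.43·22.0416 = 48.9994.
Var(X) = E[X²] − (E[X])² = 48.9994 − 42.8161 = 6.18332.

6.183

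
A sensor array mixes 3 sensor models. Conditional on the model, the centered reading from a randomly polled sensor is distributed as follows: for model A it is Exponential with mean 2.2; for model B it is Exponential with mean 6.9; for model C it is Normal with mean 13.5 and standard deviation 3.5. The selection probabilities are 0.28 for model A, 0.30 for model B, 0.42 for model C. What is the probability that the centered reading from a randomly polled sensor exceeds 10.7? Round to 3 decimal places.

Conditional on each model, P(X > 10.7): A: 0.00772235; B: 0.212094; C: 0.788145.
By total probability, P(X > 10.7) = 0.28·0.00772235 + 0.3·0.212094 + 0.42·0.788145 = 0.396811.

0.397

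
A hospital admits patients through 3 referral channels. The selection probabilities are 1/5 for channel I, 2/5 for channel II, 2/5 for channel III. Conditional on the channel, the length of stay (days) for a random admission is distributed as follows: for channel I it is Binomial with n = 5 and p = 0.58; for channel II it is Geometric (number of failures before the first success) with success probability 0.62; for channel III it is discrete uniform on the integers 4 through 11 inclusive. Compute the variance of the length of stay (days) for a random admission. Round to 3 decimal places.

Per component, I: μ=2.9, E[X²]=9.628; II: μ=0.612903, E[X²]=1.3642; III: μ=7.5, E[X²]=61.5.
E[X] = 0.2·2.9 + 0.4·0.612903 + 0.4·7.5 = 3.82516.
E[X²] = 0.2·9.628 + 0.4·1.3642 + 0.4·61.5 = 27.0713.
Var(X) = E[X²] − (E[X])² = 27.0713 − 14.6319 = 12.4394.

12.439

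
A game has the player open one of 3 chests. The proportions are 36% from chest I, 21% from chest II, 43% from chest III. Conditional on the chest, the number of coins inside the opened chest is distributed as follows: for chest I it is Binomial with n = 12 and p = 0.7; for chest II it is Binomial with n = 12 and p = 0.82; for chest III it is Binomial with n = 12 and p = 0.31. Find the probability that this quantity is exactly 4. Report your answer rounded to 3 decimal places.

0.104

Conditional on each chest, P(X = 4): I: 0.00779772; II: 0.000246627; III: 0.234879.
By total probability, P(X = 4) = 0.36·0.00779772 + 0.21·0.000246627 + 0.43·0.234879 = 0.103857.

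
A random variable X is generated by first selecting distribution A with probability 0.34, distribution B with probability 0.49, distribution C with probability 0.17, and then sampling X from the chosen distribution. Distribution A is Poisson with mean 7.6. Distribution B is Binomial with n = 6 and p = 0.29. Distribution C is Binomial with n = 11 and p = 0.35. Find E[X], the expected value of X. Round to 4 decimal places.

Component means — A: 7.6; B: 1.74; C: 3.85.
E[X] = 0.34·7.6 + 0.49·1.74 + 0.17·3.85 = 4.0911.

4.0911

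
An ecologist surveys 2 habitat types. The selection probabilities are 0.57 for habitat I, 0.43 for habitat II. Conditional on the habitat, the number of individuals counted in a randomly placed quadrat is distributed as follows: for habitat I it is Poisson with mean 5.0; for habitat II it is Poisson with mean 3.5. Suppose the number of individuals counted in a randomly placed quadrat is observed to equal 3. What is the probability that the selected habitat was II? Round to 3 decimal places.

Likelihoods P(X=3 | ·): I: 0.140374; II: 0.215785.
Posterior ∝ prior × likelihood. Numerator for II: 0.43·0.215785 = 0.0927878.
Normalizing constant: 0.57·0.140374 + 0.43·0.215785 = 0.172801.
P(II | observation) = 0.0927878 / 0.172801 = 0.536963.

0.537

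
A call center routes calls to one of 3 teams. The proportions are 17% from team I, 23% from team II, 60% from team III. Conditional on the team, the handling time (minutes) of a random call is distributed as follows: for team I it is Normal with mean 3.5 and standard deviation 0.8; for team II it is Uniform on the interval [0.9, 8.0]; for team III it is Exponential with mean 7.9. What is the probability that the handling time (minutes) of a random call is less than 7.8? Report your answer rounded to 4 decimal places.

0.7700

Conditional on each team, P(X < 7.8): I: 1; II: 0.971831; III: 0.627434.
By total probability, P(X < 7.8) = 0.17·1 + 0.23·0.971831 + 0.6·0.627434 = 0.769982.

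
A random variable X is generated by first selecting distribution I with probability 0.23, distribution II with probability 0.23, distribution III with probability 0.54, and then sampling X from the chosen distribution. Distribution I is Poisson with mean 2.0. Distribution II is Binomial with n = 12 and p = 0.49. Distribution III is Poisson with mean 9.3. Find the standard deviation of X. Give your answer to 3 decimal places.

3.878

Per component, I: μ=2, E[X²]=6; II: μ=5.88, E[X²]=37.5732; III: μ=9.3, E[X²]=95.79.
E[X] = 0.23·2 + 0.23·5.88 + 0.54·9.3 = 6.8344.
E[X²] = 0.23·6 + 0.23·37.5732 + 0.54·95.79 = 61.7484.
Var(X) = E[X²] − (E[X])² = 61.7484 − 46.709 = 15.0394.
SD(X) = √15.0394 = 3.87807.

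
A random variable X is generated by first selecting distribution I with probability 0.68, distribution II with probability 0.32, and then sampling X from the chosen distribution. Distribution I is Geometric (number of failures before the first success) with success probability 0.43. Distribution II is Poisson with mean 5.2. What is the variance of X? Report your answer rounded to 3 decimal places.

7.027

Per component, I: μ=1.32558, E[X²]=4.83991; II: μ=5.2, E[X²]=32.24.
E[X] = 0.68·1.32558 + 0.32·5.2 = 2.5654.
E[X²] = 0.68·4.83991 + 0.32·32.24 = 13.6079.
Var(X) = E[X²] − (E[X])² = 13.6079 − 6.58125 = 7.02669.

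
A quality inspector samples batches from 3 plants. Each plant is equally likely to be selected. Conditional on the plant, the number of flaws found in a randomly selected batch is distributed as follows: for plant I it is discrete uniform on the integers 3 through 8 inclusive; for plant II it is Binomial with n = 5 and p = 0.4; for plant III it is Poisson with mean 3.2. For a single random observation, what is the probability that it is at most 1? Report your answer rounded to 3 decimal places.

Conditional on each plant, P(X ≤ 1): I: 0; II: 0.33696; III: 0.171201.
By total probability, P(X ≤ 1) = 0.333333·0 + 0.333333·0.33696 + 0.333333·0.171201 = 0.169387.

0.169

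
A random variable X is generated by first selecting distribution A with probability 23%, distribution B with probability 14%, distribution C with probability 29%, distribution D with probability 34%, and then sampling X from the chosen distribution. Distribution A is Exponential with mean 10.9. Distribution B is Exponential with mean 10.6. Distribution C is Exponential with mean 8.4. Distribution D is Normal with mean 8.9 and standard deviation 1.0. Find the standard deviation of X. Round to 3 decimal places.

8.059

Per component, A: μ=10.9, E[X²]=237.62; B: μ=10.6, E[X²]=224.72; C: μ=8.4, E[X²]=141.12; D: μ=8.9, E[X²]=80.21.
E[X] = 0.23·10.9 + 0.14·10.6 + 0.29·8.4 + 0.34·8.9 = 9.453.
E[X²] = 0.23·237.62 + 0.14·224.72 + 0.29·141.12 + 0.34·80.21 = 154.31.
Var(X) = E[X²] − (E[X])² = 154.31 − 89.3592 = 64.9504.
SD(X) = √64.9504 = 8.05918.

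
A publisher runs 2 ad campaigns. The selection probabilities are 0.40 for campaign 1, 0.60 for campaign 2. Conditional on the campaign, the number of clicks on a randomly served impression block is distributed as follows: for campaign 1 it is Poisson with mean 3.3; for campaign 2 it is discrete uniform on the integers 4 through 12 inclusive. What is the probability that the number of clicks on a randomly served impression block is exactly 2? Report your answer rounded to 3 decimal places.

0.080

Conditional on each campaign, P(X = 2): 1: 0.200829; 2: 0.
By total probability, P(X = 2) = 0.4·0.200829 + 0.6·0 = 0.0803315.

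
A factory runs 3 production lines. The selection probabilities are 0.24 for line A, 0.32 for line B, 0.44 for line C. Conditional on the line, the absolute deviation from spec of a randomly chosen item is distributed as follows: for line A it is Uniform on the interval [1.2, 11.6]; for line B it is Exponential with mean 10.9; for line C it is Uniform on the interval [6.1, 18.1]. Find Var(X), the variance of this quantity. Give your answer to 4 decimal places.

50.6513

Per component, A: μ=6.4, E[X²]=49.9733; B: μ=10.9, E[X²]=237.62; C: μ=12.1, E[X²]=158.41.
E[X] = 0.24·6.4 + 0.32·10.9 + 0.44·12.1 = 10.348.
E[X²] = 0.24·49.9733 + 0.32·237.62 + 0.44·158.41 = 157.732.
Var(X) = E[X²] − (E[X])² = 157.732 − 107.081 = 50.6513.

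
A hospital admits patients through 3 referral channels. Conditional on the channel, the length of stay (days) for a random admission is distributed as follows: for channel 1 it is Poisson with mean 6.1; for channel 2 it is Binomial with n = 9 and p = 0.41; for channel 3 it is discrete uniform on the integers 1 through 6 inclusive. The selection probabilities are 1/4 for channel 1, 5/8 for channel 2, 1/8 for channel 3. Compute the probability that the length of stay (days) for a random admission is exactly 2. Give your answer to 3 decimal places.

Conditional on each channel, P(X = 2): 1: 0.0417286; 2: 0.150603; 3: 0.166667.
By total probability, P(X = 2) = 0.25·0.0417286 + 0.625·0.150603 + 0.125·0.166667 = 0.125392.

0.125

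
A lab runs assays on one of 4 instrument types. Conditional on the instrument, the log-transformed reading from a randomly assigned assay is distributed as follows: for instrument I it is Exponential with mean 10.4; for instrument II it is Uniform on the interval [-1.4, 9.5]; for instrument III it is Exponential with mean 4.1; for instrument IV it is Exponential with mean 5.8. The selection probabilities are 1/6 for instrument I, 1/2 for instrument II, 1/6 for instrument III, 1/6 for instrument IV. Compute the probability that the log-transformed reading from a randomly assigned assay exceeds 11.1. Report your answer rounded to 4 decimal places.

Conditional on each instrument, P(X > 11.1): I: 0.343933; II: 0; III: 0.0667156; IV: 0.14752.
By total probability, P(X > 11.1) = 0.166667·0.343933 + 0.5·0 + 0.166667·0.0667156 + 0.166667·0.14752 = 0.0930281.

0.0930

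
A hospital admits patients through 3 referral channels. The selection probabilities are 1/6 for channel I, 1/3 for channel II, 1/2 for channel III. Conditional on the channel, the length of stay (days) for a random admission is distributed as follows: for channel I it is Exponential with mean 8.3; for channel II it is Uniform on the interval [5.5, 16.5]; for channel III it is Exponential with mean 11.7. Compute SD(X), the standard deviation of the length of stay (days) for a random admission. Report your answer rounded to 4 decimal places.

9.2053

Per component, I: μ=8.3, E[X²]=137.78; II: μ=11, E[X²]=131.083; III: μ=11.7, E[X²]=273.78.
E[X] = 0.166667·8.3 + 0.333333·11 + 0.5·11.7 = 10.9.
E[X²] = 0.166667·137.78 + 0.333333·131.083 + 0.5·273.78 = 203.548.
Var(X) = E[X²] − (E[X])² = 203.548 − 118.81 = 84.7378.
SD(X) = √84.7378 = 9.20531.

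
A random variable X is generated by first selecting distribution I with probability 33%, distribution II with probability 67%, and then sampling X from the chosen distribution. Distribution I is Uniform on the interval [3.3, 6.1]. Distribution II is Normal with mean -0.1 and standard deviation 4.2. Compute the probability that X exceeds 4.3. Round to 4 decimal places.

Conditional on each component, P(X > 4.3): I: 0.642857; II: 0.147407.
By total probability, P(X > 4.3) = 0.33·0.642857 + 0.67·0.147407 = 0.310906.

0.3109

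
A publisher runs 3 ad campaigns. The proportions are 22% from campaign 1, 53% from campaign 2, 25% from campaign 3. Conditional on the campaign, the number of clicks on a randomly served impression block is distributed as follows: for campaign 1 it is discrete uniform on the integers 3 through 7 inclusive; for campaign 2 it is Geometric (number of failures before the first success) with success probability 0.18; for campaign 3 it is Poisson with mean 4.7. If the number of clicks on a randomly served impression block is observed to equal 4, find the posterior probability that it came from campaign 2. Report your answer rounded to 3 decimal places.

0.323

Likelihoods P(X=4 | ·): 1: 0.2; 2: 0.0813819; 3: 0.184925.
Posterior ∝ prior × likelihood. Numerator for 2: 0.53·0.0813819 = 0.0431324.
Normalizing constant: 0.22·0.2 + 0.53·0.0813819 + 0.25·0.184925 = 0.133364.
P(2 | observation) = 0.0431324 / 0.133364 = 0.323419.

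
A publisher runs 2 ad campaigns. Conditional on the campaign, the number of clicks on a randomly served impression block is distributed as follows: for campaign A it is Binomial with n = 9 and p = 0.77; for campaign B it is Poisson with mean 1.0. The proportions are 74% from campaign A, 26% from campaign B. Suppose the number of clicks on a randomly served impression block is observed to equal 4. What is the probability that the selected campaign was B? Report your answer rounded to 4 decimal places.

0.1589

Likelihoods P(X=4 | ·): A: 0.0285084; B: 0.0153283.
Posterior ∝ prior × likelihood. Numerator for B: 0.26·0.0153283 = 0.00398536.
Normalizing constant: 0.74·0.0285084 + 0.26·0.0153283 = 0.0250816.
P(B | observation) = 0.00398536 / 0.0250816 = 0.158896.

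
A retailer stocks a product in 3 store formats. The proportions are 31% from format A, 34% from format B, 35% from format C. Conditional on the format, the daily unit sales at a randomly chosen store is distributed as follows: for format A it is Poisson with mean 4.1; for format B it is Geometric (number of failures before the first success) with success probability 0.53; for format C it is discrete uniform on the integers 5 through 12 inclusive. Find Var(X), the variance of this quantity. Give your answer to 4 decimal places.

13.7635

Per component, A: μ=4.1, E[X²]=20.91; B: μ=0.886792, E[X²]=2.45959; C: μ=8.5, E[X²]=77.5.
E[X] = 0.31·4.1 + 0.34·0.886792 + 0.35·8.5 = 4.54751.
E[X²] = 0.31·20.91 + 0.34·2.45959 + 0.35·77.5 = 34.4434.
Var(X) = E[X²] − (E[X])² = 34.4434 − 20.6798 = 13.7635.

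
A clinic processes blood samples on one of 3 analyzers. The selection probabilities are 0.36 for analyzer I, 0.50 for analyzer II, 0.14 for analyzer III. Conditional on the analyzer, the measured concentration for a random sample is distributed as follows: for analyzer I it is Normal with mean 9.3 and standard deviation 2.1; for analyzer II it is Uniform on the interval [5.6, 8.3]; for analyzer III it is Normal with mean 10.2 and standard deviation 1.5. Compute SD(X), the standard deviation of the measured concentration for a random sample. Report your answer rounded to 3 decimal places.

1.995

Per component, I: μ=9.3, E[X²]=90.9; II: μ=6.95, E[X²]=48.91; III: μ=10.2, E[X²]=106.29.
E[X] = 0.36·9.3 + 0.5·6.95 + 0.14·10.2 = 8.251.
E[X²] = 0.36·90.9 + 0.5·48.91 + 0.14·106.29 = 72.0596.
Var(X) = E[X²] − (E[X])² = 72.0596 − 68.079 = 3.9806.
SD(X) = √3.9806 = 1.99514.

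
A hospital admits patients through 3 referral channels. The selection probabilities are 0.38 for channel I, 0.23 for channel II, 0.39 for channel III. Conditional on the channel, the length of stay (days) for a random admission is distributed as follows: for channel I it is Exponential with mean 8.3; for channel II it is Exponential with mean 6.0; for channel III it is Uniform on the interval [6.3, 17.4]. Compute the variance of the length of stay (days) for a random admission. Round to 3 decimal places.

Per component, I: μ=8.3, E[X²]=137.78; II: μ=6, E[X²]=72; III: μ=11.85, E[X²]=150.69.
E[X] = 0.38·8.3 + 0.23·6 + 0.39·11.85 = 9.1555.
E[X²] = 0.38·137.78 + 0.23·72 + 0.39·150.69 = 127.686.
Var(X) = E[X²] − (E[X])² = 127.686 − 83.8232 = 43.8623.

43.862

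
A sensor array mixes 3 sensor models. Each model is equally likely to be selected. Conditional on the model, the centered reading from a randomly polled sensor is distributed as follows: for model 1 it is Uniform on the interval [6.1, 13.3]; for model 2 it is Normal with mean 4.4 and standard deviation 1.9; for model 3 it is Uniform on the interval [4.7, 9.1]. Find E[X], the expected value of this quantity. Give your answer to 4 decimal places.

7.0000

Component means — 1: 9.7; 2: 4.4; 3: 6.9.
E[X] = 0.333333·9.7 + 0.333333·4.4 + 0.333333·6.9 = 7.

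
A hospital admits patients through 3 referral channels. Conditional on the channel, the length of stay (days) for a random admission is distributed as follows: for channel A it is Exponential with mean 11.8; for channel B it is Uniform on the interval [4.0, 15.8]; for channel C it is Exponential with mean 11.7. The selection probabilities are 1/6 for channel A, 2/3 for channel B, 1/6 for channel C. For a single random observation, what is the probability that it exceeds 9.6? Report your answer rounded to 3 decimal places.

Conditional on each channel, P(X > 9.6): A: 0.443277; B: 0.525424; C: 0.440206.
By total probability, P(X > 9.6) = 0.166667·0.443277 + 0.666667·0.525424 + 0.166667·0.440206 = 0.49753.

0.498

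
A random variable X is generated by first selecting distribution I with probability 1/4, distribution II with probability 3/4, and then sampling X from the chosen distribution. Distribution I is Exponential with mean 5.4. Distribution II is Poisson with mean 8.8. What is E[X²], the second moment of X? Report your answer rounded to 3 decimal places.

For each component E[X²] = Var + (mean)², giving I: 58.32; II: 86.24.
Overall E[X²] = 0.25·58.32 + 0.75·86.24 = 79.26.

79.260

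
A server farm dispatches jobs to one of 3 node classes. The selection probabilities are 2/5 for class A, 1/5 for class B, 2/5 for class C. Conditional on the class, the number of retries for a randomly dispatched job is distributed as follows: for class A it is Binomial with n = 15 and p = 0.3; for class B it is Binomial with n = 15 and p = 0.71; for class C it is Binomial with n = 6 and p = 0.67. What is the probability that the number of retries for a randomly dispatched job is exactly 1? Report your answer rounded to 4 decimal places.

Conditional on each class, P(X = 1): A: 0.03052; B: 3.169e-07; C: 0.0157324.
By total probability, P(X = 1) = 0.4·0.03052 + 0.2·3.169e-07 + 0.4·0.0157324 = 0.018501.

0.0185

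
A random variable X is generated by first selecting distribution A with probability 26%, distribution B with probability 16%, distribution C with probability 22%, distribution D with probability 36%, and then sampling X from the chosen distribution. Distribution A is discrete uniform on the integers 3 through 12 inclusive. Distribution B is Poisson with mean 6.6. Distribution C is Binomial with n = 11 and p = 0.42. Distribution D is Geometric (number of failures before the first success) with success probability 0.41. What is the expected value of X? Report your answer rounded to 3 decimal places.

4.540

Component means — A: 7.5; B: 6.6; C: 4.62; D: 1.43902.
E[X] = 0.26·7.5 + 0.16·6.6 + 0.22·4.62 + 0.36·1.43902 = 4.54045.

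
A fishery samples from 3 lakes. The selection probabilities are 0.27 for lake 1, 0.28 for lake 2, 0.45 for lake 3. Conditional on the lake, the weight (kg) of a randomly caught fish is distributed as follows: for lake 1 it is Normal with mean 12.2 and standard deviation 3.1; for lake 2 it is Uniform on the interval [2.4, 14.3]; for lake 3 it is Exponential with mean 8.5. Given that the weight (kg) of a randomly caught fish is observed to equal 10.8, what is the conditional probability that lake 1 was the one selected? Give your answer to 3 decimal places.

0.450

Likelihoods f(10.8 | ·): 1: 0.116214; 2: 0.0840336; 3: 0.0330196.
Posterior ∝ prior × likelihood. Numerator for 1: 0.27·0.116214 = 0.0313779.
Normalizing constant: 0.27·0.116214 + 0.28·0.0840336 + 0.45·0.0330196 = 0.0697661.
P(1 | observation) = 0.0313779 / 0.0697661 = 0.449758.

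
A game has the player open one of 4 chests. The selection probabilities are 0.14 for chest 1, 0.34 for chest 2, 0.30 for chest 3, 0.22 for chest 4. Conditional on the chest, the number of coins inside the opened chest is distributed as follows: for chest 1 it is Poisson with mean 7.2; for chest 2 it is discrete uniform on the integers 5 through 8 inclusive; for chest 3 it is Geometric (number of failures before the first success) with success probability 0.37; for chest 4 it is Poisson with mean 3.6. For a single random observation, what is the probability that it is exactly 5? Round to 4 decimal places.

0.1432

Conditional on each chest, P(X = 5): 1: 0.120382; 2: 0.25; 3: 0.0367202; 4: 0.13768.
By total probability, P(X = 5) = 0.14·0.120382 + 0.34·0.25 + 0.3·0.0367202 + 0.22·0.13768 = 0.143159.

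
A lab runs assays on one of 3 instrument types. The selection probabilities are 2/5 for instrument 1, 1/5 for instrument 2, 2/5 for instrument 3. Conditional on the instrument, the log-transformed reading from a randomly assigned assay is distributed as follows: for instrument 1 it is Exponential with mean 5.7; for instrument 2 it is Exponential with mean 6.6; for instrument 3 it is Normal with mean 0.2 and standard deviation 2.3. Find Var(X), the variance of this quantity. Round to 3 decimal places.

Per component, 1: μ=5.7, E[X²]=64.98; 2: μ=6.6, E[X²]=87.12; 3: μ=0.2, E[X²]=5.33.
E[X] = 0.4·5.7 + 0.2·6.6 + 0.4·0.2 = 3.68.
E[X²] = 0.4·64.98 + 0.2·87.12 + 0.4·5.33 = 45.548.
Var(X) = E[X²] − (E[X])² = 45.548 − 13.5424 = 32.0056.

32.006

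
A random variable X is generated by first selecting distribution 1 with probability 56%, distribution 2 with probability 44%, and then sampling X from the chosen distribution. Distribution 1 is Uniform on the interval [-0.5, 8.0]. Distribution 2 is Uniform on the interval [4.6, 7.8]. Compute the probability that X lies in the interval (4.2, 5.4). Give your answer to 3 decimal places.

Conditional on each component, P(4.2 < X < 5.4): 1: 0.141176; 2: 0.25.
By total probability, P(4.2 < X < 5.4) = 0.56·0.141176 + 0.44·0.25 = 0.189059.

0.189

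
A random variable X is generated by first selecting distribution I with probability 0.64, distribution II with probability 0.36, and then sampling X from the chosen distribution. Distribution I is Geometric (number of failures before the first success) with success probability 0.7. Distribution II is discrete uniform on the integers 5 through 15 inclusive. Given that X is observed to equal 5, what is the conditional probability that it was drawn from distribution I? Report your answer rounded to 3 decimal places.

Likelihoods P(X=5 | ·): I: 0.001701; II: 0.0909091.
Posterior ∝ prior × likelihood. Numerator for I: 0.64·0.001701 = 0.00108864.
Normalizing constant: 0.64·0.001701 + 0.36·0.0909091 = 0.0338159.
P(I | observation) = 0.00108864 / 0.0338159 = 0.0321931.

0.032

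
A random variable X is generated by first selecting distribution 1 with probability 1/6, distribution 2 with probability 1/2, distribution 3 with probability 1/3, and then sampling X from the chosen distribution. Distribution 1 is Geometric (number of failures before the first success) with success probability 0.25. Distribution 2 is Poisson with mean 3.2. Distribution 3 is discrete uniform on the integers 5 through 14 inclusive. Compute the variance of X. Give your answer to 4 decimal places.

15.3156

Per component, 1: μ=3, E[X²]=21; 2: μ=3.2, E[X²]=13.44; 3: μ=9.5, E[X²]=98.5.
E[X] = 0.166667·3 + 0.5·3.2 + 0.333333·9.5 = 5.26667.
E[X²] = 0.166667·21 + 0.5·13.44 + 0.333333·98.5 = 43.0533.
Var(X) = E[X²] − (E[X])² = 43.0533 − 27.7378 = 15.3156.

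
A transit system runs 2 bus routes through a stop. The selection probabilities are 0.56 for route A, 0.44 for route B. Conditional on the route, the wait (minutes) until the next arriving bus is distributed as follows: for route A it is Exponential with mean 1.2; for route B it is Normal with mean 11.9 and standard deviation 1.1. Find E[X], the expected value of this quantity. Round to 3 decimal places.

Component means — A: 1.2; B: 11.9.
E[X] = 0.56·1.2 + 0.44·11.9 = 5.908.

5.908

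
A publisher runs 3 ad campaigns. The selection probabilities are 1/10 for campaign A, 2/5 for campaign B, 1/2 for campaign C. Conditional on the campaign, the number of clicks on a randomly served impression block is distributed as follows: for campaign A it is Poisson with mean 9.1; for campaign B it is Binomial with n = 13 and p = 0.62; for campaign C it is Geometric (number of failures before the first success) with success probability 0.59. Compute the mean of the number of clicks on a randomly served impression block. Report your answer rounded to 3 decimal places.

Component means — A: 9.1; B: 8.06; C: 0.694915.
E[X] = 0.1·9.1 + 0.4·8.06 + 0.5·0.694915 = 4.48146.

4.481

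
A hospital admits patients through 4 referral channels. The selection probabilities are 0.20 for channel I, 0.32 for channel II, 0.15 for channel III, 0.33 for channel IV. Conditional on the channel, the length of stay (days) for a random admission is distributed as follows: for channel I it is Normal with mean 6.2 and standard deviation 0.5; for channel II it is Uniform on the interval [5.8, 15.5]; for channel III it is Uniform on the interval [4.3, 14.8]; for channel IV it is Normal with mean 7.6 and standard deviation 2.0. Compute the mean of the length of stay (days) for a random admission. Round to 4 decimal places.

8.5885

Component means — I: 6.2; II: 10.65; III: 9.55; IV: 7.6.
E[X] = 0.2·6.2 + 0.32·10.65 + 0.15·9.55 + 0.33·7.6 = 8.5885.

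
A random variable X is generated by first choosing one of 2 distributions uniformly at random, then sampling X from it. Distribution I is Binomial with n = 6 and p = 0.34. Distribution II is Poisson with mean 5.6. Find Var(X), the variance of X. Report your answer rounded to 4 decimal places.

Per component, I: μ=2.04, E[X²]=5.508; II: μ=5.6, E[X²]=36.96.
E[X] = 0.5·2.04 + 0.5·5.6 = 3.82.
E[X²] = 0.5·5.508 + 0.5·36.96 = 21.234.
Var(X) = E[X²] − (E[X])² = 21.234 − 14.5924 = 6.6416.

6.6416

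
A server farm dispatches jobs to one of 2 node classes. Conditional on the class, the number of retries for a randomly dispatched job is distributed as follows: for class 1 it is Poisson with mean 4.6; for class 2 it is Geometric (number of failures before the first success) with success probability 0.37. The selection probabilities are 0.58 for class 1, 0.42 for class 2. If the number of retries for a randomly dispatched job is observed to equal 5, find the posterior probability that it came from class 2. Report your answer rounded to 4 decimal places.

0.1335

Likelihoods P(X=5 | ·): 1: 0.172526; 2: 0.0367202.
Posterior ∝ prior × likelihood. Numerator for 2: 0.42·0.0367202 = 0.0154225.
Normalizing constant: 0.58·0.172526 + 0.42·0.0367202 = 0.115487.
P(2 | observation) = 0.0154225 / 0.115487 = 0.133543.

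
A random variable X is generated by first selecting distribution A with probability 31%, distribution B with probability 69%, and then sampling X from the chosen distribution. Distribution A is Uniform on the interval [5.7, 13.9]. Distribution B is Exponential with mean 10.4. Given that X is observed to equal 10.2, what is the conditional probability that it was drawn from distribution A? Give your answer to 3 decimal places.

0.603

Likelihoods f(10.2 | ·): A: 0.121951; B: 0.0360599.
Posterior ∝ prior × likelihood. Numerator for A: 0.31·0.121951 = 0.0378049.
Normalizing constant: 0.31·0.121951 + 0.69·0.0360599 = 0.0626862.
P(A | observation) = 0.0378049 / 0.0626862 = 0.603082.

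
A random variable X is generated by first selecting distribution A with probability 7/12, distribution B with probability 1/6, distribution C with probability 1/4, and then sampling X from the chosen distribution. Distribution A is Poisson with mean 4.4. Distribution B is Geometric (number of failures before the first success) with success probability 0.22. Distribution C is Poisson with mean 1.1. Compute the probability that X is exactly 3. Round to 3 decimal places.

Conditional on each component, P(X = 3): A: 0.174305; B: 0.104401; C: 0.0738419.
By total probability, P(X = 3) = 0.583333·0.174305 + 0.166667·0.104401 + 0.25·0.0738419 = 0.137539.

0.138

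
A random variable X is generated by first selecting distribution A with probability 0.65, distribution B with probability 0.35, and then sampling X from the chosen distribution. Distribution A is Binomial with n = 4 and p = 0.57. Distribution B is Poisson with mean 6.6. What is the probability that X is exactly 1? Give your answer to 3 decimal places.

0.121

Conditional on each component, P(X = 1): A: 0.181276; B: 0.00897843.
By total probability, P(X = 1) = 0.65·0.181276 + 0.35·0.00897843 = 0.120972.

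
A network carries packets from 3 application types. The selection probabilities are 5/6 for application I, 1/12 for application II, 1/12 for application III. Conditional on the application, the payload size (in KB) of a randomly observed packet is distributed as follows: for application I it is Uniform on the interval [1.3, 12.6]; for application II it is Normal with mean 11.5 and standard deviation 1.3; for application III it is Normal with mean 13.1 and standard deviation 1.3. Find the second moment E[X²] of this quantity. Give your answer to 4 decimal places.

74.7228

For each component E[X²] = Var + (mean)², giving I: 58.9433; II: 133.94; III: 173.3.
Overall E[X²] = 0.833333·58.9433 + 0.0833333·133.94 + 0.0833333·173.3 = 74.7228.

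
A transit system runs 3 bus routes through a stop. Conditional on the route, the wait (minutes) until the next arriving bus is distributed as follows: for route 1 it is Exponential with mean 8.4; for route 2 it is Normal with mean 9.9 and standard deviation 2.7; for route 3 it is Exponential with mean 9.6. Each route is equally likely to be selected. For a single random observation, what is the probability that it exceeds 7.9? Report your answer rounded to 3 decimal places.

0.533

Conditional on each route, P(X > 7.9): 1: 0.390442; 2: 0.770575; 3: 0.439149.
By total probability, P(X > 7.9) = 0.333333·0.390442 + 0.333333·0.770575 + 0.333333·0.439149 = 0.533388.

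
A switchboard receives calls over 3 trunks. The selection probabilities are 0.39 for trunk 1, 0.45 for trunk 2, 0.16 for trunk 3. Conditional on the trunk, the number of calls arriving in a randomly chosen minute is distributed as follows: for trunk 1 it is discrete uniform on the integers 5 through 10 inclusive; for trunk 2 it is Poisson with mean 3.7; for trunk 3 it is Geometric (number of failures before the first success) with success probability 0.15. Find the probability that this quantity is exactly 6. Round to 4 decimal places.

Conditional on each trunk, P(X = 6): 1: 0.166667; 2: 0.0881025; 3: 0.0565724.
By total probability, P(X = 6) = 0.39·0.166667 + 0.45·0.0881025 + 0.16·0.0565724 = 0.113698.

0.1137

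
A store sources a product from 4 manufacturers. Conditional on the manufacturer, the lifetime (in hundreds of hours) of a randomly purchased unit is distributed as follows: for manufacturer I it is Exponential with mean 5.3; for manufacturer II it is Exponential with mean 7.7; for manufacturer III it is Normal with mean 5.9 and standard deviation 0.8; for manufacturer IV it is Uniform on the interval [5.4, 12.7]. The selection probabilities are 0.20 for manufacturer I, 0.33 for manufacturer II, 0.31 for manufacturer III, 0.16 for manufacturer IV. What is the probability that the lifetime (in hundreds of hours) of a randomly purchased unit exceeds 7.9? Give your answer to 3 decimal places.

0.270

Conditional on each manufacturer, P(X > 7.9): I: 0.225245; II: 0.358447; III: 0.00620967; IV: 0.657534.
By total probability, P(X > 7.9) = 0.2·0.225245 + 0.33·0.358447 + 0.31·0.00620967 + 0.16·0.657534 = 0.270467.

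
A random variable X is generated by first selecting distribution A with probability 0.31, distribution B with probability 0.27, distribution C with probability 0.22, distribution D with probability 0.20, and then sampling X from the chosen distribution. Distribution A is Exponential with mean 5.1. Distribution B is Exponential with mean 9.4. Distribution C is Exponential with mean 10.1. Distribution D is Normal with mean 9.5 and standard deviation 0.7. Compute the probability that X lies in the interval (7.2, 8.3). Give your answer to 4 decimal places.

Conditional on each component, P(7.2 < X < 8.3): A: 0.0472832; B: 0.0513394; C: 0.0505871; D: 0.0427295.
By total probability, P(7.2 < X < 8.3) = 0.31·0.0472832 + 0.27·0.0513394 + 0.22·0.0505871 + 0.2·0.0427295 = 0.0481945.

0.0482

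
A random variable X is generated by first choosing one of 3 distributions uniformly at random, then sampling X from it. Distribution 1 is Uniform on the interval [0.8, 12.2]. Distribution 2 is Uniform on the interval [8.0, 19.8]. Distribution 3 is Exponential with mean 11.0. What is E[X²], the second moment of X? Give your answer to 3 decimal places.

For each component E[X²] = Var + (mean)², giving 1: 53.08; 2: 204.813; 3: 242.
Overall E[X²] = 0.333333·53.08 + 0.333333·204.813 + 0.333333·242 = 166.631.

166.631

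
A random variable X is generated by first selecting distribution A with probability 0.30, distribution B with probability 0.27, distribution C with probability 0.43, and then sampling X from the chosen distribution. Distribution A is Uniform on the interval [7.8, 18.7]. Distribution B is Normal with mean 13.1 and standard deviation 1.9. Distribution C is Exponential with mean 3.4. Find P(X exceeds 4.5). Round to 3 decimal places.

Conditional on each component, P(X > 4.5): A: 1; B: 0.999997; C: 0.266194.
By total probability, P(X > 4.5) = 0.3·1 + 0.27·0.999997 + 0.43·0.266194 = 0.684463.

0.684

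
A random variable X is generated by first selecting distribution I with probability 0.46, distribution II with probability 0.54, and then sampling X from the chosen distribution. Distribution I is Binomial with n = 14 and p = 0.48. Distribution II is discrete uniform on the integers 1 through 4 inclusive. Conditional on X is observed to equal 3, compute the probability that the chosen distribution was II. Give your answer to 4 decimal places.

0.9065

Likelihoods P(X=3 | ·): I: 0.0302595; II: 0.25.
Posterior ∝ prior × likelihood. Numerator for II: 0.54·0.25 = 0.135.
Normalizing constant: 0.46·0.0302595 + 0.54·0.25 = 0.148919.
P(II | observation) = 0.135 / 0.148919 = 0.906531.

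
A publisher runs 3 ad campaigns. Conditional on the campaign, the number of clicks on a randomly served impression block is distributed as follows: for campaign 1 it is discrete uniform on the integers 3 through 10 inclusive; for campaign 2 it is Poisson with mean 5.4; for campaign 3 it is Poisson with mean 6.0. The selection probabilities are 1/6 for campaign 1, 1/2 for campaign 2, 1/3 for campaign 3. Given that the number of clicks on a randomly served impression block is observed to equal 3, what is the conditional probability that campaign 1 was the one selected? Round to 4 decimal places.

0.1897

Likelihoods P(X=3 | ·): 1: 0.125; 2: 0.118533; 3: 0.0892351.
Posterior ∝ prior × likelihood. Numerator for 1: 0.166667·0.125 = 0.0208333.
Normalizing constant: 0.166667·0.125 + 0.5·0.118533 + 0.333333·0.0892351 = 0.109845.
P(1 | observation) = 0.0208333 / 0.109845 = 0.189661.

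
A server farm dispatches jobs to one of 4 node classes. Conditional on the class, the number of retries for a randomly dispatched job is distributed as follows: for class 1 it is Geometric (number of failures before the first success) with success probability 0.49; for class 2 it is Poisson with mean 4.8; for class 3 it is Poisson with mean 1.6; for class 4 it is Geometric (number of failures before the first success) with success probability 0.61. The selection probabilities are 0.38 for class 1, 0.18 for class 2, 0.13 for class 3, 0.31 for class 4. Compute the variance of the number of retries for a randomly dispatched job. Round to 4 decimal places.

4.4479

Per component, 1: μ=1.04082, E[X²]=3.20741; 2: μ=4.8, E[X²]=27.84; 3: μ=1.6, E[X²]=4.16; 4: μ=0.639344, E[X²]=1.45687.
E[X] = 0.38·1.04082 + 0.18·4.8 + 0.13·1.6 + 0.31·0.639344 = 1.66571.
E[X²] = 0.38·3.20741 + 0.18·27.84 + 0.13·4.16 + 0.31·1.45687 = 7.22245.
Var(X) = E[X²] − (E[X])² = 7.22245 − 2.77458 = 4.44787.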